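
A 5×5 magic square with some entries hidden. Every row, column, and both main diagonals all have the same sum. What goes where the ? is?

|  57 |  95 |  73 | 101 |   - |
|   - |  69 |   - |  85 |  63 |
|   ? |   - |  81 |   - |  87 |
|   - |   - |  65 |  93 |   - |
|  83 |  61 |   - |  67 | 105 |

Main diagonal is complete and sums to 405; that is the magic constant.
The remaining cell in row 1 is (1,5) = 405 − 326 = 79.
Row 5: 83 + 61 + 67 + 105 + ? = 405, so (5,3) = 89.
The remaining cell in column 3 is (2,3) = 405 − 308 = 97.
Column 4 needs 405; the known cells sum to 346, so (3,4) = 59.
Column 5: 79 + 63 + 87 + 105 + ? = 405, so (4,5) = 71.
Anti-diagonal: 79 + 85 + 81 + 83 + ? = 405, so (4,2) = 77.
From row 2, 405 − (69 + 97 + 85 + 63) gives (2,1) = 91.
From row 4, 405 − (77 + 65 + 93 + 71) gives (4,1) = 99.
Column 1 must total 405; the given cells sum to 330, so (3,1) = 75.

75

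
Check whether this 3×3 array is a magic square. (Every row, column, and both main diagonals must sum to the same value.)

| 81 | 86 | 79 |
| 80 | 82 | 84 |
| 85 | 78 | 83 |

Row 1: 81 + 86 + 79 = 246.
Row 2: 80 + 82 + 84 = 246.
Row 3: 85 + 78 + 83 = 246.
Column 1: 81 + 80 + 85 = 246.
Column 2: 86 + 82 + 78 = 246.
Column 3: 79 + 84 + 83 = 246.
Main diagonal: 81 + 82 + 83 = 246.
Anti-diagonal: 79 + 82 + 85 = 246.
All lines sum to 246.

Yes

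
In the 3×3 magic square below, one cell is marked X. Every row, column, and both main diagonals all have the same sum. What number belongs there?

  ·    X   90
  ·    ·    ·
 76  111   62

Row 3 is complete and sums to 249; that is the magic constant.
Using column 3: 90 + 62 + ? → (2,3) = 249 − 152 = 97.
Anti-diagonal: 90 + 76 + ? = 249, so (2,2) = 83.
Row 2: 83 + 97 + ? = 249, so (2,1) = 69.
Column 1: 69 + 76 + ? = 249, so (1,1) = 104.
From column 2, 249 − (83 + 111) gives (1,2) = 55.

55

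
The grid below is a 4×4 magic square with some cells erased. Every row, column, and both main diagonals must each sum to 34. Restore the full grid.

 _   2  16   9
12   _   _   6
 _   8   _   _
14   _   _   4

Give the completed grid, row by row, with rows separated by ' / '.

7 2 16 9 / 12 13 3 6 / 1 8 10 15 / 14 11 5 4

The remaining cell in row 1 is (1,1) = 34 − 27 = 7.
From column 1, 34 − (7 + 12 + 14) gives (3,1) = 1.
Using column 4: 9 + 6 + 4 + ? → (3,4) = 34 − 19 = 15.
Anti-diagonal: 9 + 8 + 14 + ? = 34, so (2,3) = 3.
Row 2 needs 34; the known cells sum to 21, so (2,2) = 13.
The remaining cell in row 3 is (3,3) = 34 − 24 = 10.
Column 2 must total 34; the given cells sum to 23, so (4,2) = 11.
Column 3 must total 34; the given cells sum to 29, so (4,3) = 5.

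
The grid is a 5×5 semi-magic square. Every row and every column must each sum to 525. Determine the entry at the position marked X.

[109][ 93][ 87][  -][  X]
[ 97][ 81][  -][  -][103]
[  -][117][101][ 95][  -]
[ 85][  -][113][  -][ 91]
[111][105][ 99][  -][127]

115

From row 5, 525 − (111 + 105 + 99 + 127) gives (5,4) = 83.
Column 1: 109 + 97 + 85 + 111 + ? = 525, so (3,1) = 123.
Column 2 must total 525; the given cells sum to 396, so (4,2) = 129.
The remaining cell in column 3 is (2,3) = 525 − 400 = 125.
Using row 2: 97 + 81 + 125 + 103 + ? → (2,4) = 525 − 406 = 119.
Row 3 must total 525; the given cells sum to 436, so (3,5) = 89.
Using row 4: 85 + 129 + 113 + 91 + ? → (4,4) = 525 − 418 = 107.
Column 4 must total 525; the given cells sum to 404, so (1,4) = 121.
Column 5 needs 525; the known cells sum to 410, so (1,5) = 115.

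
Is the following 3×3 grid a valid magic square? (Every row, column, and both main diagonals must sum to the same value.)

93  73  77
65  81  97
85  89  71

Row 1: 93 + 73 + 77 = 243.
Row 2: 65 + 81 + 97 = 243.
Row 3: 85 + 89 + 71 = 245.
Column 1: 93 + 65 + 85 = 243.
Column 2: 73 + 81 + 89 = 243.
Column 3: 77 + 97 + 71 = 245.
Main diagonal: 93 + 81 + 71 = 245.
Anti-diagonal: 77 + 81 + 85 = 243.

No — row 3 sums to 245 but row 2 sums to 243.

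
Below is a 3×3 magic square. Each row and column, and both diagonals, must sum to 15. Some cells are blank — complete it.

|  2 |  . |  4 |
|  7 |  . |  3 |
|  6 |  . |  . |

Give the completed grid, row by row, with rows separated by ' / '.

2 9 4 / 7 5 3 / 6 1 8

The remaining cell in row 1 is (1,2) = 15 − 6 = 9.
Row 2 must total 15; the given cells sum to 10, so (2,2) = 5.
The remaining cell in column 2 is (3,2) = 15 − 14 = 1.
Column 3: 4 + 3 + ? = 15, so (3,3) = 8.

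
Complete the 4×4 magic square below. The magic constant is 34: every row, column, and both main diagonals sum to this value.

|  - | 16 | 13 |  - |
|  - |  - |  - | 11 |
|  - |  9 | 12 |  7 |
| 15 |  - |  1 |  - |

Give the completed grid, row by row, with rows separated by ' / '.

3 16 13 2 / 10 5 8 11 / 6 9 12 7 / 15 4 1 14

Row 3 needs 34; the known cells sum to 28, so (3,1) = 6.
Column 3 must total 34; the given cells sum to 26, so (2,3) = 8.
Using anti-diagonal: 8 + 9 + 15 + ? → (1,4) = 34 − 32 = 2.
Using row 1: 16 + 13 + 2 + ? → (1,1) = 34 − 31 = 3.
Using column 1: 3 + 6 + 15 + ? → (2,1) = 34 − 24 = 10.
Column 4 needs 34; the known cells sum to 20, so (4,4) = 14.
Main diagonal needs 34; the known cells sum to 29, so (2,2) = 5.
From row 4, 34 − (15 + 1 + 14) gives (4,2) = 4.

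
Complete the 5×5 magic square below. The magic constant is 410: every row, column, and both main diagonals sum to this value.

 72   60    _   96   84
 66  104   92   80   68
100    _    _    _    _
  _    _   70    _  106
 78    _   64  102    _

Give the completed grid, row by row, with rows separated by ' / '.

The remaining cell in row 1 is (1,3) = 410 − 312 = 98.
Column 1 must total 410; the given cells sum to 316, so (4,1) = 94.
From column 3, 410 − (98 + 92 + 70 + 64) gives (3,3) = 86.
Using anti-diagonal: 84 + 80 + 86 + 78 + ? → (4,2) = 410 − 328 = 82.
Row 4 needs 410; the known cells sum to 352, so (4,4) = 58.
Column 4 needs 410; the known cells sum to 336, so (3,4) = 74.
Main diagonal must total 410; the given cells sum to 320, so (5,5) = 90.
Row 5: 78 + 64 + 102 + 90 + ? = 410, so (5,2) = 76.
From column 2, 410 − (60 + 104 + 82 + 76) gives (3,2) = 88.
The remaining cell in column 5 is (3,5) = 410 − 348 = 62.

72 60 98 96 84 / 66 104 92 80 68 / 100 88 86 74 62 / 94 82 70 58 106 / 78 76 64 102 90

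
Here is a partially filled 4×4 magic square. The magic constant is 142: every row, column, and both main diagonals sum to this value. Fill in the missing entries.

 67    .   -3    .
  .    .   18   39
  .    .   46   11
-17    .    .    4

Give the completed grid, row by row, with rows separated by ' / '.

The remaining cell in column 3 is (4,3) = 142 − 61 = 81.
Column 4 needs 142; the known cells sum to 54, so (1,4) = 88.
The remaining cell in main diagonal is (2,2) = 142 − 117 = 25.
Anti-diagonal needs 142; the known cells sum to 89, so (3,2) = 53.
From row 1, 142 − (67 + (-3) + 88) gives (1,2) = -10.
Row 2 must total 142; the given cells sum to 82, so (2,1) = 60.
Using row 3: 53 + 46 + 11 + ? → (3,1) = 142 − 110 = 32.
Row 4 must total 142; the given cells sum to 68, so (4,2) = 74.

67 -10 -3 88 / 60 25 18 39 / 32 53 46 11 / -17 74 81 4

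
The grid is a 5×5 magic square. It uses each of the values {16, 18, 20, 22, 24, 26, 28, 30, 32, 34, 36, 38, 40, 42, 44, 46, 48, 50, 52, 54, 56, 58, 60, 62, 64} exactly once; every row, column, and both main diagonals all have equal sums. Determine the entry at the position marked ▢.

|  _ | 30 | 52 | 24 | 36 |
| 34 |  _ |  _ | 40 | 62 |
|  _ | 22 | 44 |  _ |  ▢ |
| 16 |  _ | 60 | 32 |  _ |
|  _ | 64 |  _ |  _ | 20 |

28

The 25 entries sum to 1000, so each line sums to 1000/5 = 200.
Row 1: 30 + 52 + 24 + 36 + ? = 200, so (1,1) = 58.
Main diagonal must total 200; the given cells sum to 154, so (2,2) = 46.
Using row 2: 34 + 46 + 40 + 62 + ? → (2,3) = 200 − 182 = 18.
Column 2: 30 + 46 + 22 + 64 + ? = 200, so (4,2) = 38.
Column 3 must total 200; the given cells sum to 174, so (5,3) = 26.
Anti-diagonal needs 200; the known cells sum to 158, so (5,1) = 42.
From row 4, 200 − (16 + 38 + 60 + 32) gives (4,5) = 54.
Using row 5: 42 + 64 + 26 + 20 + ? → (5,4) = 200 − 152 = 48.
Column 1 must total 200; the given cells sum to 150, so (3,1) = 50.
From column 4, 200 − (24 + 40 + 32 + 48) gives (3,4) = 56.
Column 5 needs 200; the known cells sum to 172, so (3,5) = 28.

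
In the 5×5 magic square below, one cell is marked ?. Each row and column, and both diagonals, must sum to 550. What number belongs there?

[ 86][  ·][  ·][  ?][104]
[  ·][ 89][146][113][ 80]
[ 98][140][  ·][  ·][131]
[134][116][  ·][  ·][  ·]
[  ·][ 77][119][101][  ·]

The remaining cell in row 2 is (2,1) = 550 − 428 = 122.
Column 1: 86 + 122 + 98 + 134 + ? = 550, so (5,1) = 110.
Column 2: 89 + 140 + 116 + 77 + ? = 550, so (1,2) = 128.
Anti-diagonal: 104 + 113 + 116 + 110 + ? = 550, so (3,3) = 107.
Row 3 must total 550; the given cells sum to 476, so (3,4) = 74.
Row 5 needs 550; the known cells sum to 407, so (5,5) = 143.
Column 5: 104 + 80 + 131 + 143 + ? = 550, so (4,5) = 92.
Main diagonal: 86 + 89 + 107 + 143 + ? = 550, so (4,4) = 125.
Row 4 must total 550; the given cells sum to 467, so (4,3) = 83.
The remaining cell in column 3 is (1,3) = 550 − 455 = 95.
Column 4: 113 + 74 + 125 + 101 + ? = 550, so (1,4) = 137.

137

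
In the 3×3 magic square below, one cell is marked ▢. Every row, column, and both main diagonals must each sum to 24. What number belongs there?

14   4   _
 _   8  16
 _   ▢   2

Row 1 must total 24; the given cells sum to 18, so (1,3) = 6.
Row 2: 8 + 16 + ? = 24, so (2,1) = 0.
Using column 1: 14 + 0 + ? → (3,1) = 24 − 14 = 10.
Column 2: 4 + 8 + ? = 24, so (3,2) = 12.

12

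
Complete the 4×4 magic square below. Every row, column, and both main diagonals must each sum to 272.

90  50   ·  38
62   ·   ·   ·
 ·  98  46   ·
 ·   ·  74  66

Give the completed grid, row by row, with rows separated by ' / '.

90 50 94 38 / 62 70 58 82 / 42 98 46 86 / 78 54 74 66

Using row 1: 90 + 50 + 38 + ? → (1,3) = 272 − 178 = 94.
Using column 3: 94 + 46 + 74 + ? → (2,3) = 272 − 214 = 58.
Main diagonal: 90 + 46 + 66 + ? = 272, so (2,2) = 70.
Anti-diagonal: 38 + 58 + 98 + ? = 272, so (4,1) = 78.
Using row 2: 62 + 70 + 58 + ? → (2,4) = 272 − 190 = 82.
The remaining cell in row 4 is (4,2) = 272 − 218 = 54.
Column 1 needs 272; the known cells sum to 230, so (3,1) = 42.
Using column 4: 38 + 82 + 66 + ? → (3,4) = 272 − 186 = 86.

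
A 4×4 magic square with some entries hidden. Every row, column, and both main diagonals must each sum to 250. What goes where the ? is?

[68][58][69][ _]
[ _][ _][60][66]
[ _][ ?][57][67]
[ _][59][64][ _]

From row 1, 250 − (68 + 58 + 69) gives (1,4) = 55.
The remaining cell in column 4 is (4,4) = 250 − 188 = 62.
Main diagonal must total 250; the given cells sum to 187, so (2,2) = 63.
Row 2: 63 + 60 + 66 + ? = 250, so (2,1) = 61.
Row 4: 59 + 64 + 62 + ? = 250, so (4,1) = 65.
From column 1, 250 − (68 + 61 + 65) gives (3,1) = 56.
Using column 2: 58 + 63 + 59 + ? → (3,2) = 250 − 180 = 70.

70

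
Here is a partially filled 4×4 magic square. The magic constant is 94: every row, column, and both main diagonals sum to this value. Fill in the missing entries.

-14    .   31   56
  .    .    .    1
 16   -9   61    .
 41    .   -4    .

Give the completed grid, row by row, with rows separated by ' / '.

Row 1 needs 94; the known cells sum to 73, so (1,2) = 21.
Row 3 must total 94; the given cells sum to 68, so (3,4) = 26.
Using column 1: -14 + 16 + 41 + ? → (2,1) = 94 − 43 = 51.
The remaining cell in column 3 is (2,3) = 94 − 88 = 6.
Using column 4: 56 + 1 + 26 + ? → (4,4) = 94 − 83 = 11.
Main diagonal must total 94; the given cells sum to 58, so (2,2) = 36.
Row 4 must total 94; the given cells sum to 48, so (4,2) = 46.

-14 21 31 56 / 51 36 6 1 / 16 -9 61 26 / 41 46 -4 11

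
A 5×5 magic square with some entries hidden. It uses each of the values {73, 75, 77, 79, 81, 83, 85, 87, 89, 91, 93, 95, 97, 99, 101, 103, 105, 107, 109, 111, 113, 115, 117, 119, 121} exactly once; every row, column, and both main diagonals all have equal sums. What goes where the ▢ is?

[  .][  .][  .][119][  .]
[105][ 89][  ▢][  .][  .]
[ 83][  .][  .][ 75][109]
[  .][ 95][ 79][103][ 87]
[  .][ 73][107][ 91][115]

113

The 25 entries sum to 2425, so each line sums to 2425/5 = 485.
The remaining cell in row 4 is (4,1) = 485 − 364 = 121.
The remaining cell in row 5 is (5,1) = 485 − 386 = 99.
The remaining cell in column 1 is (1,1) = 485 − 408 = 77.
Column 4 needs 485; the known cells sum to 388, so (2,4) = 97.
Main diagonal needs 485; the known cells sum to 384, so (3,3) = 101.
Anti-diagonal: 97 + 101 + 95 + 99 + ? = 485, so (1,5) = 93.
Row 3: 83 + 101 + 75 + 109 + ? = 485, so (3,2) = 117.
Using column 2: 89 + 117 + 95 + 73 + ? → (1,2) = 485 − 374 = 111.
Column 5 must total 485; the given cells sum to 404, so (2,5) = 81.
Using row 1: 77 + 111 + 119 + 93 + ? → (1,3) = 485 − 400 = 85.
Using row 2: 105 + 89 + 97 + 81 + ? → (2,3) = 485 − 372 = 113.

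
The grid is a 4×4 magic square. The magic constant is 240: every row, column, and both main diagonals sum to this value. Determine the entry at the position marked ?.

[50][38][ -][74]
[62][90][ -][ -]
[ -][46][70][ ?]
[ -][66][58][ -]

Row 1 must total 240; the given cells sum to 162, so (1,3) = 78.
Column 3 needs 240; the known cells sum to 206, so (2,3) = 34.
The remaining cell in main diagonal is (4,4) = 240 − 210 = 30.
The remaining cell in anti-diagonal is (4,1) = 240 − 154 = 86.
Row 2: 62 + 90 + 34 + ? = 240, so (2,4) = 54.
Column 1: 50 + 62 + 86 + ? = 240, so (3,1) = 42.
Column 4 must total 240; the given cells sum to 158, so (3,4) = 82.

82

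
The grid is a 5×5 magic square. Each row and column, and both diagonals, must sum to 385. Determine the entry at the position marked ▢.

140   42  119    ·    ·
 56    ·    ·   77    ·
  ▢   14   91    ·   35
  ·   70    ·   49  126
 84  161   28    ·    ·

112

Column 2: 42 + 14 + 70 + 161 + ? = 385, so (2,2) = 98.
Main diagonal must total 385; the given cells sum to 378, so (5,5) = 7.
Anti-diagonal needs 385; the known cells sum to 322, so (1,5) = 63.
Row 1: 140 + 42 + 119 + 63 + ? = 385, so (1,4) = 21.
Row 5 must total 385; the given cells sum to 280, so (5,4) = 105.
From column 4, 385 − (21 + 77 + 49 + 105) gives (3,4) = 133.
Column 5 needs 385; the known cells sum to 231, so (2,5) = 154.
Using row 2: 56 + 98 + 77 + 154 + ? → (2,3) = 385 − 385 = 0.
From row 3, 385 − (14 + 91 + 133 + 35) gives (3,1) = 112.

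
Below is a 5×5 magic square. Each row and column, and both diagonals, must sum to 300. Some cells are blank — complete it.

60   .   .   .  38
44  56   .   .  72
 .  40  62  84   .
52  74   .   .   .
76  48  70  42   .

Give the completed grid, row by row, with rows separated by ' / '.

60 82 54 66 38 / 44 56 78 50 72 / 68 40 62 84 46 / 52 74 36 58 80 / 76 48 70 42 64

Row 5: 76 + 48 + 70 + 42 + ? = 300, so (5,5) = 64.
Column 1 needs 300; the known cells sum to 232, so (3,1) = 68.
Column 2 needs 300; the known cells sum to 218, so (1,2) = 82.
Main diagonal needs 300; the known cells sum to 242, so (4,4) = 58.
Using anti-diagonal: 38 + 62 + 74 + 76 + ? → (2,4) = 300 − 250 = 50.
Row 2 needs 300; the known cells sum to 222, so (2,3) = 78.
Using row 3: 68 + 40 + 62 + 84 + ? → (3,5) = 300 − 254 = 46.
Column 4 must total 300; the given cells sum to 234, so (1,4) = 66.
The remaining cell in column 5 is (4,5) = 300 − 220 = 80.
From row 1, 300 − (60 + 82 + 66 + 38) gives (1,3) = 54.
The remaining cell in row 4 is (4,3) = 300 − 264 = 36.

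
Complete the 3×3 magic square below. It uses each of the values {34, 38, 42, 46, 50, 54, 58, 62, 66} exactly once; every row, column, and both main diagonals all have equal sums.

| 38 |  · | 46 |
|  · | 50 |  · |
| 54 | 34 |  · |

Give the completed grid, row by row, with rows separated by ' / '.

38 66 46 / 58 50 42 / 54 34 62

The 9 entries sum to 450, so each line sums to 450/3 = 150.
Row 1: 38 + 46 + ? = 150, so (1,2) = 66.
Row 3 must total 150; the given cells sum to 88, so (3,3) = 62.
The remaining cell in column 1 is (2,1) = 150 − 92 = 58.
Column 3: 46 + 62 + ? = 150, so (2,3) = 42.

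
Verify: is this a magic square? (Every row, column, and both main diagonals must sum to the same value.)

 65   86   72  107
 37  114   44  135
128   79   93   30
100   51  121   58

Row 1: 65 + 86 + 72 + 107 = 330.
Row 2: 37 + 114 + 44 + 135 = 330.
Row 3: 128 + 79 + 93 + 30 = 330.
Row 4: 100 + 51 + 121 + 58 = 330.
Column 1: 65 + 37 + 128 + 100 = 330.
Column 2: 86 + 114 + 79 + 51 = 330.
Column 3: 72 + 44 + 93 + 121 = 330.
Column 4: 107 + 135 + 30 + 58 = 330.
Main diagonal: 65 + 114 + 93 + 58 = 330.
Anti-diagonal: 107 + 44 + 79 + 100 = 330.
All lines sum to 330.

Yes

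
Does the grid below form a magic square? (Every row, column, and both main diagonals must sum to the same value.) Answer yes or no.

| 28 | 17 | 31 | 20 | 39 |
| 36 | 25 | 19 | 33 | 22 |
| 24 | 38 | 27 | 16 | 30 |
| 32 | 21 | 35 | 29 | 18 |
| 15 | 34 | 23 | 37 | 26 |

Row 1: 28 + 17 + 31 + 20 + 39 = 135.
Row 2: 36 + 25 + 19 + 33 + 22 = 135.
Row 3: 24 + 38 + 27 + 16 + 30 = 135.
Row 4: 32 + 21 + 35 + 29 + 18 = 135.
Row 5: 15 + 34 + 23 + 37 + 26 = 135.
Column 1: 28 + 36 + 24 + 32 + 15 = 135.
Column 2: 17 + 25 + 38 + 21 + 34 = 135.
Column 3: 31 + 19 + 27 + 35 + 23 = 135.
Column 4: 20 + 33 + 16 + 29 + 37 = 135.
Column 5: 39 + 22 + 30 + 18 + 26 = 135.
Main diagonal: 28 + 25 + 27 + 29 + 26 = 135.
Anti-diagonal: 39 + 33 + 27 + 21 + 15 = 135.
All lines sum to 135.

Yes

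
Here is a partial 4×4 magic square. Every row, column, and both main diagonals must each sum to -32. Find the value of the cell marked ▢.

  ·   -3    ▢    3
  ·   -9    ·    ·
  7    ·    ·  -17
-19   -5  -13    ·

-11

The remaining cell in row 4 is (4,4) = -32 − (-37) = 5.
Column 2 needs -32; the known cells sum to -17, so (3,2) = -15.
Using column 4: 3 + (-17) + 5 + ? → (2,4) = -32 − (-9) = -23.
Anti-diagonal: 3 + (-15) + (-19) + ? = -32, so (2,3) = -1.
Row 2 needs -32; the known cells sum to -33, so (2,1) = 1.
Row 3 must total -32; the given cells sum to -25, so (3,3) = -7.
The remaining cell in column 1 is (1,1) = -32 − (-11) = -21.
Column 3: -1 + (-7) + (-13) + ? = -32, so (1,3) = -11.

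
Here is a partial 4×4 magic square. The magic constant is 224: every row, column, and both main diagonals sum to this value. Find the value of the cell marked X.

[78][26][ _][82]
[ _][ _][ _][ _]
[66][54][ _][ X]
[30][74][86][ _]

From row 1, 224 − (78 + 26 + 82) gives (1,3) = 38.
Row 4: 30 + 74 + 86 + ? = 224, so (4,4) = 34.
Using column 1: 78 + 66 + 30 + ? → (2,1) = 224 − 174 = 50.
Using column 2: 26 + 54 + 74 + ? → (2,2) = 224 − 154 = 70.
Using main diagonal: 78 + 70 + 34 + ? → (3,3) = 224 − 182 = 42.
From anti-diagonal, 224 − (82 + 54 + 30) gives (2,3) = 58.
Row 2 needs 224; the known cells sum to 178, so (2,4) = 46.
From row 3, 224 − (66 + 54 + 42) gives (3,4) = 62.

62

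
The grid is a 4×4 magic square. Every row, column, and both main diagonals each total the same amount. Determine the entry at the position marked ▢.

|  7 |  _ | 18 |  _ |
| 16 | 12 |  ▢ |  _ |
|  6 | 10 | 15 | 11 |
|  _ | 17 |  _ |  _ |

Row 3 is complete and sums to 42; that is the magic constant.
Column 1 needs 42; the known cells sum to 29, so (4,1) = 13.
Column 2: 12 + 10 + 17 + ? = 42, so (1,2) = 3.
Using main diagonal: 7 + 12 + 15 + ? → (4,4) = 42 − 34 = 8.
Row 1 must total 42; the given cells sum to 28, so (1,4) = 14.
The remaining cell in row 4 is (4,3) = 42 − 38 = 4.
Using column 3: 18 + 15 + 4 + ? → (2,3) = 42 − 37 = 5.

5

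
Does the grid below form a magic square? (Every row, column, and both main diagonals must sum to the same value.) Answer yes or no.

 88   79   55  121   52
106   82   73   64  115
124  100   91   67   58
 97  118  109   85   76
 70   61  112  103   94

Row 1: 88 + 79 + 55 + 121 + 52 = 395.
Row 2: 106 + 82 + 73 + 64 + 115 = 440.
Row 3: 124 + 100 + 91 + 67 + 58 = 440.
Row 4: 97 + 118 + 109 + 85 + 76 = 485.
Row 5: 70 + 61 + 112 + 103 + 94 = 440.
Column 1: 88 + 106 + 124 + 97 + 70 = 485.
Column 2: 79 + 82 + 100 + 118 + 61 = 440.
Column 3: 55 + 73 + 91 + 109 + 112 = 440.
Column 4: 121 + 64 + 67 + 85 + 103 = 440.
Column 5: 52 + 115 + 58 + 76 + 94 = 395.
Main diagonal: 88 + 82 + 91 + 85 + 94 = 440.
Anti-diagonal: 52 + 64 + 91 + 118 + 70 = 395.

No — row 5 sums to 440 but row 1 sums to 395.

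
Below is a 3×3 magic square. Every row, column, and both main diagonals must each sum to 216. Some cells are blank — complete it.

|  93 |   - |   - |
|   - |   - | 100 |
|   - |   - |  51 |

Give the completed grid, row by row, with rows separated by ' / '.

93 58 65 / 44 72 100 / 79 86 51

Column 3: 100 + 51 + ? = 216, so (1,3) = 65.
The remaining cell in main diagonal is (2,2) = 216 − 144 = 72.
Anti-diagonal: 65 + 72 + ? = 216, so (3,1) = 79.
Using row 1: 93 + 65 + ? → (1,2) = 216 − 158 = 58.
Row 2: 72 + 100 + ? = 216, so (2,1) = 44.
The remaining cell in row 3 is (3,2) = 216 − 130 = 86.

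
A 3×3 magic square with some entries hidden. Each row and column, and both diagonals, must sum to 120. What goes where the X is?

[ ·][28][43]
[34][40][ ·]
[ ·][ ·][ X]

Using row 1: 28 + 43 + ? → (1,1) = 120 − 71 = 49.
Row 2 must total 120; the given cells sum to 74, so (2,3) = 46.
Column 1 must total 120; the given cells sum to 83, so (3,1) = 37.
Using column 2: 28 + 40 + ? → (3,2) = 120 − 68 = 52.
Using column 3: 43 + 46 + ? → (3,3) = 120 − 89 = 31.

31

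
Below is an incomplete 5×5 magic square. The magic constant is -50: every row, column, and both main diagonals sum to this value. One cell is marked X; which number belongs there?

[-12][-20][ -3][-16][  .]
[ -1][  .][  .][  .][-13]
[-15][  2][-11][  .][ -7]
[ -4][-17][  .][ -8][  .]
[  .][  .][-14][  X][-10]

-2

Row 1: -12 + (-20) + (-3) + (-16) + ? = -50, so (1,5) = 1.
From row 3, -50 − (-15 + 2 + (-11) + (-7)) gives (3,4) = -19.
Column 1 needs -50; the known cells sum to -32, so (5,1) = -18.
Column 5: 1 + (-13) + (-7) + (-10) + ? = -50, so (4,5) = -21.
From main diagonal, -50 − (-12 + (-11) + (-8) + (-10)) gives (2,2) = -9.
The remaining cell in anti-diagonal is (2,4) = -50 − (-45) = -5.
The remaining cell in row 2 is (2,3) = -50 − (-28) = -22.
Row 4 needs -50; the known cells sum to -50, so (4,3) = 0.
Column 2 needs -50; the known cells sum to -44, so (5,2) = -6.
From column 4, -50 − (-16 + (-5) + (-19) + (-8)) gives (5,4) = -2.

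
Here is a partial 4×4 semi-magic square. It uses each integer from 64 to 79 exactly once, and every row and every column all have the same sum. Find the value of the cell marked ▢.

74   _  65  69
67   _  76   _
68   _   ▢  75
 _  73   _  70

79

The entries are 64 through 79, which sum to 1144, so each line sums to 1144/4 = 286.
Row 1 needs 286; the known cells sum to 208, so (1,2) = 78.
The remaining cell in column 1 is (4,1) = 286 − 209 = 77.
The remaining cell in column 4 is (2,4) = 286 − 214 = 72.
Using row 2: 67 + 76 + 72 + ? → (2,2) = 286 − 215 = 71.
Row 4: 77 + 73 + 70 + ? = 286, so (4,3) = 66.
Using column 2: 78 + 71 + 73 + ? → (3,2) = 286 − 222 = 64.
Column 3: 65 + 76 + 66 + ? = 286, so (3,3) = 79.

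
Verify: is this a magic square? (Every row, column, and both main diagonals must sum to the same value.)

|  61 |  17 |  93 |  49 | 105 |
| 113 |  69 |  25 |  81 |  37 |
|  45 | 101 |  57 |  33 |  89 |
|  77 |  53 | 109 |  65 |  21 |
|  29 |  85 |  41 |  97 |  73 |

Yes

Row 1: 61 + 17 + 93 + 49 + 105 = 325.
Row 2: 113 + 69 + 25 + 81 + 37 = 325.
Row 3: 45 + 101 + 57 + 33 + 89 = 325.
Row 4: 77 + 53 + 109 + 65 + 21 = 325.
Row 5: 29 + 85 + 41 + 97 + 73 = 325.
Column 1: 61 + 113 + 45 + 77 + 29 = 325.
Column 2: 17 + 69 + 101 + 53 + 85 = 325.
Column 3: 93 + 25 + 57 + 109 + 41 = 325.
Column 4: 49 + 81 + 33 + 65 + 97 = 325.
Column 5: 105 + 37 + 89 + 21 + 73 = 325.
Main diagonal: 61 + 69 + 57 + 65 + 73 = 325.
Anti-diagonal: 105 + 81 + 57 + 53 + 29 = 325.
All lines sum to 325.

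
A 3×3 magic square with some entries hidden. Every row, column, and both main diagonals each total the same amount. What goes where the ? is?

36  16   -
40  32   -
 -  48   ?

Column 2 is complete and sums to 96; that is the magic constant.
The remaining cell in row 1 is (1,3) = 96 − 52 = 44.
Using row 2: 40 + 32 + ? → (2,3) = 96 − 72 = 24.
Column 1 needs 96; the known cells sum to 76, so (3,1) = 20.
From column 3, 96 − (44 + 24) gives (3,3) = 28.

28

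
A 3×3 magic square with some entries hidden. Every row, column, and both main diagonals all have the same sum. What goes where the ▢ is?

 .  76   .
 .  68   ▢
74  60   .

72

Column 2 is complete and sums to 204; that is the magic constant.
From row 3, 204 − (74 + 60) gives (3,3) = 70.
Main diagonal needs 204; the known cells sum to 138, so (1,1) = 66.
From anti-diagonal, 204 − (68 + 74) gives (1,3) = 62.
The remaining cell in column 1 is (2,1) = 204 − 140 = 64.
Column 3 needs 204; the known cells sum to 132, so (2,3) = 72.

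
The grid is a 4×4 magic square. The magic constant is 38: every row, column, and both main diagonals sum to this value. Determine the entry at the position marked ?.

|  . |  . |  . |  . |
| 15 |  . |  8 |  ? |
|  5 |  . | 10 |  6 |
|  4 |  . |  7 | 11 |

Row 3 must total 38; the given cells sum to 21, so (3,2) = 17.
From row 4, 38 − (4 + 7 + 11) gives (4,2) = 16.
Column 1 must total 38; the given cells sum to 24, so (1,1) = 14.
Column 3: 8 + 10 + 7 + ? = 38, so (1,3) = 13.
Main diagonal: 14 + 10 + 11 + ? = 38, so (2,2) = 3.
Anti-diagonal needs 38; the known cells sum to 29, so (1,4) = 9.
Row 1 needs 38; the known cells sum to 36, so (1,2) = 2.
Using row 2: 15 + 3 + 8 + ? → (2,4) = 38 − 26 = 12.

12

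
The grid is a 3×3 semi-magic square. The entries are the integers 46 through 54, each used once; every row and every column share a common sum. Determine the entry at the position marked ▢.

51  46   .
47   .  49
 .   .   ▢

48

The entries are 46 through 54, which sum to 450, so each line sums to 450/3 = 150.
Using row 1: 51 + 46 + ? → (1,3) = 150 − 97 = 53.
Row 2: 47 + 49 + ? = 150, so (2,2) = 54.
Column 1: 51 + 47 + ? = 150, so (3,1) = 52.
The remaining cell in column 2 is (3,2) = 150 − 100 = 50.
Column 3 needs 150; the known cells sum to 102, so (3,3) = 48.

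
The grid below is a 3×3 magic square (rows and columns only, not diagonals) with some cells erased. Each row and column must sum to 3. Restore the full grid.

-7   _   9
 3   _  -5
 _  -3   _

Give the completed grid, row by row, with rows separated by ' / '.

Row 1 must total 3; the given cells sum to 2, so (1,2) = 1.
Row 2 needs 3; the known cells sum to -2, so (2,2) = 5.
Column 1 needs 3; the known cells sum to -4, so (3,1) = 7.
From column 3, 3 − (9 + (-5)) gives (3,3) = -1.

-7 1 9 / 3 5 -5 / 7 -3 -1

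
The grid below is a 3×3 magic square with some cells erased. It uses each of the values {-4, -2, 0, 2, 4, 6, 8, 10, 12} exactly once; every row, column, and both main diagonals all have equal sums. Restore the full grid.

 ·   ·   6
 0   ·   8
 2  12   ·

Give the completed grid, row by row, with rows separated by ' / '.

10 -4 6 / 0 4 8 / 2 12 -2

The 9 entries sum to 36, so each line sums to 36/3 = 12.
Row 2 needs 12; the known cells sum to 8, so (2,2) = 4.
The remaining cell in row 3 is (3,3) = 12 − 14 = -2.
Using column 1: 0 + 2 + ? → (1,1) = 12 − 2 = 10.
The remaining cell in column 2 is (1,2) = 12 − 16 = -4.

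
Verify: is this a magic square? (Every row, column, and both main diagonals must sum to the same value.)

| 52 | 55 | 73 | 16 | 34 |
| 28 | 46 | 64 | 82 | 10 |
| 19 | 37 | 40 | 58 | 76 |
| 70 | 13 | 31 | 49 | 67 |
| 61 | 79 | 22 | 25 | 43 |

Row 1: 52 + 55 + 73 + 16 + 34 = 230.
Row 2: 28 + 46 + 64 + 82 + 10 = 230.
Row 3: 19 + 37 + 40 + 58 + 76 = 230.
Row 4: 70 + 13 + 31 + 49 + 67 = 230.
Row 5: 61 + 79 + 22 + 25 + 43 = 230.
Column 1: 52 + 28 + 19 + 70 + 61 = 230.
Column 2: 55 + 46 + 37 + 13 + 79 = 230.
Column 3: 73 + 64 + 40 + 31 + 22 = 230.
Column 4: 16 + 82 + 58 + 49 + 25 = 230.
Column 5: 34 + 10 + 76 + 67 + 43 = 230.
Main diagonal: 52 + 46 + 40 + 49 + 43 = 230.
Anti-diagonal: 34 + 82 + 40 + 13 + 61 = 230.
All lines sum to 230.

Yes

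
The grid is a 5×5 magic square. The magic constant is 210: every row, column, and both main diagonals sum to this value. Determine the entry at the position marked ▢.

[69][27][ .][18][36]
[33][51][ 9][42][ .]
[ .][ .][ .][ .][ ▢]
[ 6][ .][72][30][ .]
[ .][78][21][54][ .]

24

From row 1, 210 − (69 + 27 + 18 + 36) gives (1,3) = 60.
The remaining cell in row 2 is (2,5) = 210 − 135 = 75.
Column 3 must total 210; the given cells sum to 162, so (3,3) = 48.
Column 4 must total 210; the given cells sum to 144, so (3,4) = 66.
From main diagonal, 210 − (69 + 51 + 48 + 30) gives (5,5) = 12.
Using row 5: 78 + 21 + 54 + 12 + ? → (5,1) = 210 − 165 = 45.
Column 1 must total 210; the given cells sum to 153, so (3,1) = 57.
Anti-diagonal: 36 + 42 + 48 + 45 + ? = 210, so (4,2) = 39.
Row 4 must total 210; the given cells sum to 147, so (4,5) = 63.
Column 2 must total 210; the given cells sum to 195, so (3,2) = 15.
Column 5: 36 + 75 + 63 + 12 + ? = 210, so (3,5) = 24.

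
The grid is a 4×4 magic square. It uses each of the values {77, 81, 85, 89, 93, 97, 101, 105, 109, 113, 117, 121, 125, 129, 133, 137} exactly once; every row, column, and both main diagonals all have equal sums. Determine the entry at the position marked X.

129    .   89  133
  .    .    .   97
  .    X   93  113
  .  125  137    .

The 16 entries sum to 1712, so each line sums to 1712/4 = 428.
From row 1, 428 − (129 + 89 + 133) gives (1,2) = 77.
Using column 3: 89 + 93 + 137 + ? → (2,3) = 428 − 319 = 109.
Column 4 needs 428; the known cells sum to 343, so (4,4) = 85.
From main diagonal, 428 − (129 + 93 + 85) gives (2,2) = 121.
Using row 2: 121 + 109 + 97 + ? → (2,1) = 428 − 327 = 101.
Row 4 must total 428; the given cells sum to 347, so (4,1) = 81.
Column 1 needs 428; the known cells sum to 311, so (3,1) = 117.
The remaining cell in column 2 is (3,2) = 428 − 323 = 105.

105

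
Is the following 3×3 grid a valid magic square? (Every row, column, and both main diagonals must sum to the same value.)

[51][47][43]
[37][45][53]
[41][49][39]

No — column 2 sums to 141 but column 3 sums to 135.

Row 1: 51 + 47 + 43 = 141.
Row 2: 37 + 45 + 53 = 135.
Row 3: 41 + 49 + 39 = 129.
Column 1: 51 + 37 + 41 = 129.
Column 2: 47 + 45 + 49 = 141.
Column 3: 43 + 53 + 39 = 135.
Main diagonal: 51 + 45 + 39 = 135.
Anti-diagonal: 43 + 45 + 41 = 129.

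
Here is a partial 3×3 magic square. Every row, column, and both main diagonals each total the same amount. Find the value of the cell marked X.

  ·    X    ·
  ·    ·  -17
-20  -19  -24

Row 3 is complete and sums to -63; that is the magic constant.
Using column 3: -17 + (-24) + ? → (1,3) = -63 − (-41) = -22.
Anti-diagonal needs -63; the known cells sum to -42, so (2,2) = -21.
Row 2: -21 + (-17) + ? = -63, so (2,1) = -25.
Column 1: -25 + (-20) + ? = -63, so (1,1) = -18.
Column 2: -21 + (-19) + ? = -63, so (1,2) = -23.

-23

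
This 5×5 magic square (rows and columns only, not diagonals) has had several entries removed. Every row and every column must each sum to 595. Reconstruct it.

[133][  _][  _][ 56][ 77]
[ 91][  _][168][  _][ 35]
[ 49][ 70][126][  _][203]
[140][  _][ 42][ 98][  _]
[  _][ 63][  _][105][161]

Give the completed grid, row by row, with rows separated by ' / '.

133 154 175 56 77 / 91 112 168 189 35 / 49 70 126 147 203 / 140 196 42 98 119 / 182 63 84 105 161

From row 3, 595 − (49 + 70 + 126 + 203) gives (3,4) = 147.
Column 1 needs 595; the known cells sum to 413, so (5,1) = 182.
From column 4, 595 − (56 + 147 + 98 + 105) gives (2,4) = 189.
Column 5 must total 595; the given cells sum to 476, so (4,5) = 119.
From row 2, 595 − (91 + 168 + 189 + 35) gives (2,2) = 112.
The remaining cell in row 4 is (4,2) = 595 − 399 = 196.
From row 5, 595 − (182 + 63 + 105 + 161) gives (5,3) = 84.
Column 2: 112 + 70 + 196 + 63 + ? = 595, so (1,2) = 154.
Column 3: 168 + 126 + 42 + 84 + ? = 595, so (1,3) = 175.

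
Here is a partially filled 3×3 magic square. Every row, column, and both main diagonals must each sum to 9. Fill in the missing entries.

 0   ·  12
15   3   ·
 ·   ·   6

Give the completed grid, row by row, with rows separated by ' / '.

Row 1 needs 9; the known cells sum to 12, so (1,2) = -3.
Row 2: 15 + 3 + ? = 9, so (2,3) = -9.
Column 1 needs 9; the known cells sum to 15, so (3,1) = -6.
Column 2 needs 9; the known cells sum to 0, so (3,2) = 9.

0 -3 12 / 15 3 -9 / -6 9 6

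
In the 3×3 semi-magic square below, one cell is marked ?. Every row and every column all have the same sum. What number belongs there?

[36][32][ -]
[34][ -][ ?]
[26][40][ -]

Column 1 is complete and sums to 96; that is the magic constant.
Row 1 must total 96; the given cells sum to 68, so (1,3) = 28.
Row 3 needs 96; the known cells sum to 66, so (3,3) = 30.
From column 2, 96 − (32 + 40) gives (2,2) = 24.
Using column 3: 28 + 30 + ? → (2,3) = 96 − 58 = 38.

38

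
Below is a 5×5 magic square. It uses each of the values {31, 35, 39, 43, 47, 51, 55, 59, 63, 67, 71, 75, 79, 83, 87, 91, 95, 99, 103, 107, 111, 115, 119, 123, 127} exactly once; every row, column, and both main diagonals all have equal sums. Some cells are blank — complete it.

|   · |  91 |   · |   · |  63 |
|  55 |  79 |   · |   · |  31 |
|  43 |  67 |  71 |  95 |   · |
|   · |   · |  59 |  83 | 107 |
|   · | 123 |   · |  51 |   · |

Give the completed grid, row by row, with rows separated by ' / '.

The 25 entries sum to 1975, so each line sums to 1975/5 = 395.
From row 3, 395 − (43 + 67 + 71 + 95) gives (3,5) = 119.
The remaining cell in column 2 is (4,2) = 395 − 360 = 35.
The remaining cell in column 5 is (5,5) = 395 − 320 = 75.
Main diagonal: 79 + 71 + 83 + 75 + ? = 395, so (1,1) = 87.
Row 4 needs 395; the known cells sum to 284, so (4,1) = 111.
From column 1, 395 − (87 + 55 + 43 + 111) gives (5,1) = 99.
Anti-diagonal must total 395; the given cells sum to 268, so (2,4) = 127.
Row 2: 55 + 79 + 127 + 31 + ? = 395, so (2,3) = 103.
The remaining cell in row 5 is (5,3) = 395 − 348 = 47.
Using column 3: 103 + 71 + 59 + 47 + ? → (1,3) = 395 − 280 = 115.
From column 4, 395 − (127 + 95 + 83 + 51) gives (1,4) = 39.

87 91 115 39 63 / 55 79 103 127 31 / 43 67 71 95 119 / 111 35 59 83 107 / 99 123 47 51 75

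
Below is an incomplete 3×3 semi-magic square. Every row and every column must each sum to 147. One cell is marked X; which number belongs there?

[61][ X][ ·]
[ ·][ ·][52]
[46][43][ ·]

From row 3, 147 − (46 + 43) gives (3,3) = 58.
From column 1, 147 − (61 + 46) gives (2,1) = 40.
Column 3 needs 147; the known cells sum to 110, so (1,3) = 37.
Row 1: 61 + 37 + ? = 147, so (1,2) = 49.

49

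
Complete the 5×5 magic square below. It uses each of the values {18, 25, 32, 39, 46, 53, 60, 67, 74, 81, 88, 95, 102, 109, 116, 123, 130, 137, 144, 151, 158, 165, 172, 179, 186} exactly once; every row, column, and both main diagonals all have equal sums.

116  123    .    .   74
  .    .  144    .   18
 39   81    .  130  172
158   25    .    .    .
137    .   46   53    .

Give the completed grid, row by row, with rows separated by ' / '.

The 25 entries sum to 2550, so each line sums to 2550/5 = 510.
Row 3 needs 510; the known cells sum to 422, so (3,3) = 88.
Column 1: 116 + 39 + 158 + 137 + ? = 510, so (2,1) = 60.
The remaining cell in anti-diagonal is (2,4) = 510 − 324 = 186.
Using row 2: 60 + 144 + 186 + 18 + ? → (2,2) = 510 − 408 = 102.
Column 2: 123 + 102 + 81 + 25 + ? = 510, so (5,2) = 179.
Using row 5: 137 + 179 + 46 + 53 + ? → (5,5) = 510 − 415 = 95.
The remaining cell in column 5 is (4,5) = 510 − 359 = 151.
Main diagonal must total 510; the given cells sum to 401, so (4,4) = 109.
Using row 4: 158 + 25 + 109 + 151 + ? → (4,3) = 510 − 443 = 67.
Column 3: 144 + 88 + 67 + 46 + ? = 510, so (1,3) = 165.
Column 4 needs 510; the known cells sum to 478, so (1,4) = 32.

116 123 165 32 74 / 60 102 144 186 18 / 39 81 88 130 172 / 158 25 67 109 151 / 137 179 46 53 95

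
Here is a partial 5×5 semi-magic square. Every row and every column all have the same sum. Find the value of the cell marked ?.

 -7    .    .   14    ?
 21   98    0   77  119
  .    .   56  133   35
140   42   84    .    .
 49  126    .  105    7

Row 2 is complete and sums to 315; that is the magic constant.
The remaining cell in row 5 is (5,3) = 315 − 287 = 28.
Column 1: -7 + 21 + 140 + 49 + ? = 315, so (3,1) = 112.
The remaining cell in column 3 is (1,3) = 315 − 168 = 147.
From column 4, 315 − (14 + 77 + 133 + 105) gives (4,4) = -14.
Row 3 must total 315; the given cells sum to 336, so (3,2) = -21.
Row 4 must total 315; the given cells sum to 252, so (4,5) = 63.
Using column 2: 98 + (-21) + 42 + 126 + ? → (1,2) = 315 − 245 = 70.
Using column 5: 119 + 35 + 63 + 7 + ? → (1,5) = 315 − 224 = 91.

91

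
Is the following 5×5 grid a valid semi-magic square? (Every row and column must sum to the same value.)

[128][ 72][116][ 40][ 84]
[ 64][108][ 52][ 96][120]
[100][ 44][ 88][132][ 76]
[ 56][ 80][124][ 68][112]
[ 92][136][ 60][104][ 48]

Row 1: 128 + 72 + 116 + 40 + 84 = 440.
Row 2: 64 + 108 + 52 + 96 + 120 = 440.
Row 3: 100 + 44 + 88 + 132 + 76 = 440.
Row 4: 56 + 80 + 124 + 68 + 112 = 440.
Row 5: 92 + 136 + 60 + 104 + 48 = 440.
Column 1: 128 + 64 + 100 + 56 + 92 = 440.
Column 2: 72 + 108 + 44 + 80 + 136 = 440.
Column 3: 116 + 52 + 88 + 124 + 60 = 440.
Column 4: 40 + 96 + 132 + 68 + 104 = 440.
Column 5: 84 + 120 + 76 + 112 + 48 = 440.
All lines sum to 440.

Yes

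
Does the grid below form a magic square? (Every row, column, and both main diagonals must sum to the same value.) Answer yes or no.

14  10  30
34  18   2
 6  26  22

Row 1: 14 + 10 + 30 = 54.
Row 2: 34 + 18 + 2 = 54.
Row 3: 6 + 26 + 22 = 54.
Column 1: 14 + 34 + 6 = 54.
Column 2: 10 + 18 + 26 = 54.
Column 3: 30 + 2 + 22 = 54.
Main diagonal: 14 + 18 + 22 = 54.
Anti-diagonal: 30 + 18 + 6 = 54.
All lines sum to 54.

Yes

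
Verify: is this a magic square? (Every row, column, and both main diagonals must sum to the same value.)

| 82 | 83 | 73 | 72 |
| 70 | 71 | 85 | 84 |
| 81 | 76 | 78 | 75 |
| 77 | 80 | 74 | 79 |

Yes

Row 1: 82 + 83 + 73 + 72 = 310.
Row 2: 70 + 71 + 85 + 84 = 310.
Row 3: 81 + 76 + 78 + 75 = 310.
Row 4: 77 + 80 + 74 + 79 = 310.
Column 1: 82 + 70 + 81 + 77 = 310.
Column 2: 83 + 71 + 76 + 80 = 310.
Column 3: 73 + 85 + 78 + 74 = 310.
Column 4: 72 + 84 + 75 + 79 = 310.
Main diagonal: 82 + 71 + 78 + 79 = 310.
Anti-diagonal: 72 + 85 + 76 + 77 = 310.
All lines sum to 310.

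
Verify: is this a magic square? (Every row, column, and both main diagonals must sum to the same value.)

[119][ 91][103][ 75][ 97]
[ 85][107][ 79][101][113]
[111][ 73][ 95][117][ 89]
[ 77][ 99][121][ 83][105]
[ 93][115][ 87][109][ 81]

Row 1: 119 + 91 + 103 + 75 + 97 = 485.
Row 2: 85 + 107 + 79 + 101 + 113 = 485.
Row 3: 111 + 73 + 95 + 117 + 89 = 485.
Row 4: 77 + 99 + 121 + 83 + 105 = 485.
Row 5: 93 + 115 + 87 + 109 + 81 = 485.
Column 1: 119 + 85 + 111 + 77 + 93 = 485.
Column 2: 91 + 107 + 73 + 99 + 115 = 485.
Column 3: 103 + 79 + 95 + 121 + 87 = 485.
Column 4: 75 + 101 + 117 + 83 + 109 = 485.
Column 5: 97 + 113 + 89 + 105 + 81 = 485.
Main diagonal: 119 + 107 + 95 + 83 + 81 = 485.
Anti-diagonal: 97 + 101 + 95 + 99 + 93 = 485.
All lines sum to 485.

Yes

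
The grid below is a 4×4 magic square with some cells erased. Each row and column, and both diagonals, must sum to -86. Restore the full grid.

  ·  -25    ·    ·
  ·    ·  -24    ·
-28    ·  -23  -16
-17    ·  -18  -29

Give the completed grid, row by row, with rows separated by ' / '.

Row 3 needs -86; the known cells sum to -67, so (3,2) = -19.
Row 4: -17 + (-18) + (-29) + ? = -86, so (4,2) = -22.
From column 2, -86 − (-25 + (-19) + (-22)) gives (2,2) = -20.
Column 3 must total -86; the given cells sum to -65, so (1,3) = -21.
The remaining cell in main diagonal is (1,1) = -86 − (-72) = -14.
The remaining cell in anti-diagonal is (1,4) = -86 − (-60) = -26.
Column 1: -14 + (-28) + (-17) + ? = -86, so (2,1) = -27.
The remaining cell in column 4 is (2,4) = -86 − (-71) = -15.

-14 -25 -21 -26 / -27 -20 -24 -15 / -28 -19 -23 -16 / -17 -22 -18 -29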